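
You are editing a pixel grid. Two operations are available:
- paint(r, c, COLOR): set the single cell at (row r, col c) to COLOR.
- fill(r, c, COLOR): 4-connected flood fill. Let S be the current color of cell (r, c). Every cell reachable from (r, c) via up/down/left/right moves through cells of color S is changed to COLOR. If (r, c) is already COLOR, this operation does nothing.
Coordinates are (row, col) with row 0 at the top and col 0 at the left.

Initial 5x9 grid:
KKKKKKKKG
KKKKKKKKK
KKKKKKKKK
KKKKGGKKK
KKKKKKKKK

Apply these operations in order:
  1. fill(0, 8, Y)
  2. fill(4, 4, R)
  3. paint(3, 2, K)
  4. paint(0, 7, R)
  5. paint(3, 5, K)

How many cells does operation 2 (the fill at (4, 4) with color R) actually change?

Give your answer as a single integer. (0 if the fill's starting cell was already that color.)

After op 1 fill(0,8,Y) [1 cells changed]:
KKKKKKKKY
KKKKKKKKK
KKKKKKKKK
KKKKGGKKK
KKKKKKKKK
After op 2 fill(4,4,R) [42 cells changed]:
RRRRRRRRY
RRRRRRRRR
RRRRRRRRR
RRRRGGRRR
RRRRRRRRR

Answer: 42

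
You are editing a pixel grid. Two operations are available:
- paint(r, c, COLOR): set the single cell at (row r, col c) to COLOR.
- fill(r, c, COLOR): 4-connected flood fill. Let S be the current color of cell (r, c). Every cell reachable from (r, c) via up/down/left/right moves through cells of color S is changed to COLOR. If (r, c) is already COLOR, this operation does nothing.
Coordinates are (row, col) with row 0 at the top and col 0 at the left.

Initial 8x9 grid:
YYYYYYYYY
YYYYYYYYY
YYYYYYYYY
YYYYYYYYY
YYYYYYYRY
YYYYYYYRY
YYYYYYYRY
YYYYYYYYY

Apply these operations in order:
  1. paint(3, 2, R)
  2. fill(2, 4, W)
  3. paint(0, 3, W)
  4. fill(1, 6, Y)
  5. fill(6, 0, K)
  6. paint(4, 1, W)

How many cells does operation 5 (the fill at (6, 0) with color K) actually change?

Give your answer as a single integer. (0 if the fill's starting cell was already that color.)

Answer: 68

Derivation:
After op 1 paint(3,2,R):
YYYYYYYYY
YYYYYYYYY
YYYYYYYYY
YYRYYYYYY
YYYYYYYRY
YYYYYYYRY
YYYYYYYRY
YYYYYYYYY
After op 2 fill(2,4,W) [68 cells changed]:
WWWWWWWWW
WWWWWWWWW
WWWWWWWWW
WWRWWWWWW
WWWWWWWRW
WWWWWWWRW
WWWWWWWRW
WWWWWWWWW
After op 3 paint(0,3,W):
WWWWWWWWW
WWWWWWWWW
WWWWWWWWW
WWRWWWWWW
WWWWWWWRW
WWWWWWWRW
WWWWWWWRW
WWWWWWWWW
After op 4 fill(1,6,Y) [68 cells changed]:
YYYYYYYYY
YYYYYYYYY
YYYYYYYYY
YYRYYYYYY
YYYYYYYRY
YYYYYYYRY
YYYYYYYRY
YYYYYYYYY
After op 5 fill(6,0,K) [68 cells changed]:
KKKKKKKKK
KKKKKKKKK
KKKKKKKKK
KKRKKKKKK
KKKKKKKRK
KKKKKKKRK
KKKKKKKRK
KKKKKKKKK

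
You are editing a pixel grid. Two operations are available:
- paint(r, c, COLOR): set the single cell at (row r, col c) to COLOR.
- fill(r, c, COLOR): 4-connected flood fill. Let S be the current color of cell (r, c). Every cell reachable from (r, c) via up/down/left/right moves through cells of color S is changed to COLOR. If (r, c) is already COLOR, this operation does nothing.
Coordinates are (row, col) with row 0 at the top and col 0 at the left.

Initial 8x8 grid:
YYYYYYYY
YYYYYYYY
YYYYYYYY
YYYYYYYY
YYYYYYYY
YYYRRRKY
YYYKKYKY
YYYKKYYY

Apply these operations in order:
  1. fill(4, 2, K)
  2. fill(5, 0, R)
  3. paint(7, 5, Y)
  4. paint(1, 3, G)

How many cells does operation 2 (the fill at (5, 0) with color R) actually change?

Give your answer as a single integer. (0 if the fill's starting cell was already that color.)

Answer: 61

Derivation:
After op 1 fill(4,2,K) [55 cells changed]:
KKKKKKKK
KKKKKKKK
KKKKKKKK
KKKKKKKK
KKKKKKKK
KKKRRRKK
KKKKKKKK
KKKKKKKK
After op 2 fill(5,0,R) [61 cells changed]:
RRRRRRRR
RRRRRRRR
RRRRRRRR
RRRRRRRR
RRRRRRRR
RRRRRRRR
RRRRRRRR
RRRRRRRR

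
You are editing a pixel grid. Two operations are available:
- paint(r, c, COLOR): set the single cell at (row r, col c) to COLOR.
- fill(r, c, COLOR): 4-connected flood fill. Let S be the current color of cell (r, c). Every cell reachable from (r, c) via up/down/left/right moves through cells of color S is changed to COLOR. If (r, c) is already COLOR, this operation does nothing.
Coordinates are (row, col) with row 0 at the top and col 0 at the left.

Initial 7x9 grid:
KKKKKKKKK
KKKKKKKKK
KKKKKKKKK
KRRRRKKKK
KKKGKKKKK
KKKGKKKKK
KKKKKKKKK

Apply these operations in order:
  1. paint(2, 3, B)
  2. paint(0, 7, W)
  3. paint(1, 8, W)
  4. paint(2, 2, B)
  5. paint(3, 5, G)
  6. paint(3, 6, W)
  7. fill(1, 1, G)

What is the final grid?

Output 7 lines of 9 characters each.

Answer: GGGGGGGWK
GGGGGGGGW
GGBBGGGGG
GRRRRGWGG
GGGGGGGGG
GGGGGGGGG
GGGGGGGGG

Derivation:
After op 1 paint(2,3,B):
KKKKKKKKK
KKKKKKKKK
KKKBKKKKK
KRRRRKKKK
KKKGKKKKK
KKKGKKKKK
KKKKKKKKK
After op 2 paint(0,7,W):
KKKKKKKWK
KKKKKKKKK
KKKBKKKKK
KRRRRKKKK
KKKGKKKKK
KKKGKKKKK
KKKKKKKKK
After op 3 paint(1,8,W):
KKKKKKKWK
KKKKKKKKW
KKKBKKKKK
KRRRRKKKK
KKKGKKKKK
KKKGKKKKK
KKKKKKKKK
After op 4 paint(2,2,B):
KKKKKKKWK
KKKKKKKKW
KKBBKKKKK
KRRRRKKKK
KKKGKKKKK
KKKGKKKKK
KKKKKKKKK
After op 5 paint(3,5,G):
KKKKKKKWK
KKKKKKKKW
KKBBKKKKK
KRRRRGKKK
KKKGKKKKK
KKKGKKKKK
KKKKKKKKK
After op 6 paint(3,6,W):
KKKKKKKWK
KKKKKKKKW
KKBBKKKKK
KRRRRGWKK
KKKGKKKKK
KKKGKKKKK
KKKKKKKKK
After op 7 fill(1,1,G) [50 cells changed]:
GGGGGGGWK
GGGGGGGGW
GGBBGGGGG
GRRRRGWGG
GGGGGGGGG
GGGGGGGGG
GGGGGGGGG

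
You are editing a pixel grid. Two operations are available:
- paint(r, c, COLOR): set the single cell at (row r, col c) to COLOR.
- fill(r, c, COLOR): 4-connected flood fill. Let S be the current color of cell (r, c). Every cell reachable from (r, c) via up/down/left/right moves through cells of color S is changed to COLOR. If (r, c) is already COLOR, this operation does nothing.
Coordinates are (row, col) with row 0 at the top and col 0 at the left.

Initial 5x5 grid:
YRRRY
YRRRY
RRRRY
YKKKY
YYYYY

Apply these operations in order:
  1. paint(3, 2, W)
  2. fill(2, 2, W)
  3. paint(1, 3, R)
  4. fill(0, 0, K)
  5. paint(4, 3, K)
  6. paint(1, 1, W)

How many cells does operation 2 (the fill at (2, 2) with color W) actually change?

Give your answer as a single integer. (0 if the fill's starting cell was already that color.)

After op 1 paint(3,2,W):
YRRRY
YRRRY
RRRRY
YKWKY
YYYYY
After op 2 fill(2,2,W) [10 cells changed]:
YWWWY
YWWWY
WWWWY
YKWKY
YYYYY

Answer: 10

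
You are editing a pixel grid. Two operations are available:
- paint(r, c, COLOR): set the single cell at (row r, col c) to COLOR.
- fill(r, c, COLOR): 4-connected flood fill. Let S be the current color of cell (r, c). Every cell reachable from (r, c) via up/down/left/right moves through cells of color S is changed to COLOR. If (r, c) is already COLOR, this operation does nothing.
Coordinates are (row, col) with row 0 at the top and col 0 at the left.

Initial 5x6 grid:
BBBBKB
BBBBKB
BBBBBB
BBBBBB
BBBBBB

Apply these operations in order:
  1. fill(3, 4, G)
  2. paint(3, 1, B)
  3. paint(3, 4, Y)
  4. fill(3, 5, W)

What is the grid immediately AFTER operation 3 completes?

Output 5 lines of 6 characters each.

Answer: GGGGKG
GGGGKG
GGGGGG
GBGGYG
GGGGGG

Derivation:
After op 1 fill(3,4,G) [28 cells changed]:
GGGGKG
GGGGKG
GGGGGG
GGGGGG
GGGGGG
After op 2 paint(3,1,B):
GGGGKG
GGGGKG
GGGGGG
GBGGGG
GGGGGG
After op 3 paint(3,4,Y):
GGGGKG
GGGGKG
GGGGGG
GBGGYG
GGGGGG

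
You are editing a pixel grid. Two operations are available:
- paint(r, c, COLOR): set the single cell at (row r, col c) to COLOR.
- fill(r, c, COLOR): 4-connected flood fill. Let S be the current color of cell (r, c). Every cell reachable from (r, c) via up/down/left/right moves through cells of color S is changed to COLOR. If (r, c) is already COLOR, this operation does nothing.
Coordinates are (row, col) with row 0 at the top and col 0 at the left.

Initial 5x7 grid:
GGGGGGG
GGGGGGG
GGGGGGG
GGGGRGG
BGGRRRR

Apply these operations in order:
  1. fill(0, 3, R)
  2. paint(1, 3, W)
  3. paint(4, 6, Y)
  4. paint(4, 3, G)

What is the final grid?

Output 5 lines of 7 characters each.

After op 1 fill(0,3,R) [29 cells changed]:
RRRRRRR
RRRRRRR
RRRRRRR
RRRRRRR
BRRRRRR
After op 2 paint(1,3,W):
RRRRRRR
RRRWRRR
RRRRRRR
RRRRRRR
BRRRRRR
After op 3 paint(4,6,Y):
RRRRRRR
RRRWRRR
RRRRRRR
RRRRRRR
BRRRRRY
After op 4 paint(4,3,G):
RRRRRRR
RRRWRRR
RRRRRRR
RRRRRRR
BRRGRRY

Answer: RRRRRRR
RRRWRRR
RRRRRRR
RRRRRRR
BRRGRRY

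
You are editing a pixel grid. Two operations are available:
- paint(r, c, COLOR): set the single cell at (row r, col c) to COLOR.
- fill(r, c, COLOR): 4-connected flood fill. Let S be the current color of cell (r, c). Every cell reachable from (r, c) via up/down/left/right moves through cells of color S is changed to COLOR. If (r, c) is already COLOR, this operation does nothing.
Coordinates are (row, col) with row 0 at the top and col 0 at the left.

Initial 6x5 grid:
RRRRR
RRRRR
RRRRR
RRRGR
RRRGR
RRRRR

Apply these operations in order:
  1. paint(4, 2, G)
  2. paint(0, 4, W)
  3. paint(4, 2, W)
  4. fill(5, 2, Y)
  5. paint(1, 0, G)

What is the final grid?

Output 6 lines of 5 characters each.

Answer: YYYYW
GYYYY
YYYYY
YYYGY
YYWGY
YYYYY

Derivation:
After op 1 paint(4,2,G):
RRRRR
RRRRR
RRRRR
RRRGR
RRGGR
RRRRR
After op 2 paint(0,4,W):
RRRRW
RRRRR
RRRRR
RRRGR
RRGGR
RRRRR
After op 3 paint(4,2,W):
RRRRW
RRRRR
RRRRR
RRRGR
RRWGR
RRRRR
After op 4 fill(5,2,Y) [26 cells changed]:
YYYYW
YYYYY
YYYYY
YYYGY
YYWGY
YYYYY
After op 5 paint(1,0,G):
YYYYW
GYYYY
YYYYY
YYYGY
YYWGY
YYYYY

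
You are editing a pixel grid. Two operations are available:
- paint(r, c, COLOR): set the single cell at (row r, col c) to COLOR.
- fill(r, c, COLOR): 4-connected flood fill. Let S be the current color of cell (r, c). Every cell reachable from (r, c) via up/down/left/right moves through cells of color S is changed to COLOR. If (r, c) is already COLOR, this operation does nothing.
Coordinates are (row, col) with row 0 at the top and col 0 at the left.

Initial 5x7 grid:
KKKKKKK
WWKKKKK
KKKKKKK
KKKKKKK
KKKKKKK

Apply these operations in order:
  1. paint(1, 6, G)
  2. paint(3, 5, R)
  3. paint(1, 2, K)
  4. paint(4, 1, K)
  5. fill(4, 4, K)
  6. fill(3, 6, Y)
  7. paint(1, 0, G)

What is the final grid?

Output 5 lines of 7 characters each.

Answer: YYYYYYY
GWYYYYG
YYYYYYY
YYYYYRY
YYYYYYY

Derivation:
After op 1 paint(1,6,G):
KKKKKKK
WWKKKKG
KKKKKKK
KKKKKKK
KKKKKKK
After op 2 paint(3,5,R):
KKKKKKK
WWKKKKG
KKKKKKK
KKKKKRK
KKKKKKK
After op 3 paint(1,2,K):
KKKKKKK
WWKKKKG
KKKKKKK
KKKKKRK
KKKKKKK
After op 4 paint(4,1,K):
KKKKKKK
WWKKKKG
KKKKKKK
KKKKKRK
KKKKKKK
After op 5 fill(4,4,K) [0 cells changed]:
KKKKKKK
WWKKKKG
KKKKKKK
KKKKKRK
KKKKKKK
After op 6 fill(3,6,Y) [31 cells changed]:
YYYYYYY
WWYYYYG
YYYYYYY
YYYYYRY
YYYYYYY
After op 7 paint(1,0,G):
YYYYYYY
GWYYYYG
YYYYYYY
YYYYYRY
YYYYYYY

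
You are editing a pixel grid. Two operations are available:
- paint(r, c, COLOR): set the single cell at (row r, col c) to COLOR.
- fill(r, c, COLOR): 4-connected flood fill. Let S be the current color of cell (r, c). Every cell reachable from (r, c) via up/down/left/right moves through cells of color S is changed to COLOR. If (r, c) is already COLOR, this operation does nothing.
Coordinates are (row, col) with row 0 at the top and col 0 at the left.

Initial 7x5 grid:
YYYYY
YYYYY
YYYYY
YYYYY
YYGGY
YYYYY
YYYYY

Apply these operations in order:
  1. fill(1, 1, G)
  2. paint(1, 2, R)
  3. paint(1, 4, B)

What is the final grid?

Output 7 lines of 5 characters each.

After op 1 fill(1,1,G) [33 cells changed]:
GGGGG
GGGGG
GGGGG
GGGGG
GGGGG
GGGGG
GGGGG
After op 2 paint(1,2,R):
GGGGG
GGRGG
GGGGG
GGGGG
GGGGG
GGGGG
GGGGG
After op 3 paint(1,4,B):
GGGGG
GGRGB
GGGGG
GGGGG
GGGGG
GGGGG
GGGGG

Answer: GGGGG
GGRGB
GGGGG
GGGGG
GGGGG
GGGGG
GGGGG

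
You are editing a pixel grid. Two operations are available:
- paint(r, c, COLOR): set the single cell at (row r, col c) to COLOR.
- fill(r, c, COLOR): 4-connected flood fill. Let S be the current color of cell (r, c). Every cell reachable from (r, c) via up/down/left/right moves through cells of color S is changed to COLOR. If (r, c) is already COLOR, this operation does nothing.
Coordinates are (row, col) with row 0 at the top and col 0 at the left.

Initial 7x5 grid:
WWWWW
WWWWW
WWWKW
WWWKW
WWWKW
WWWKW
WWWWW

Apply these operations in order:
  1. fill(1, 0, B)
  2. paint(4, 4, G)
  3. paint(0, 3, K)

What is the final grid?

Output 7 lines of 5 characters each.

After op 1 fill(1,0,B) [31 cells changed]:
BBBBB
BBBBB
BBBKB
BBBKB
BBBKB
BBBKB
BBBBB
After op 2 paint(4,4,G):
BBBBB
BBBBB
BBBKB
BBBKB
BBBKG
BBBKB
BBBBB
After op 3 paint(0,3,K):
BBBKB
BBBBB
BBBKB
BBBKB
BBBKG
BBBKB
BBBBB

Answer: BBBKB
BBBBB
BBBKB
BBBKB
BBBKG
BBBKB
BBBBB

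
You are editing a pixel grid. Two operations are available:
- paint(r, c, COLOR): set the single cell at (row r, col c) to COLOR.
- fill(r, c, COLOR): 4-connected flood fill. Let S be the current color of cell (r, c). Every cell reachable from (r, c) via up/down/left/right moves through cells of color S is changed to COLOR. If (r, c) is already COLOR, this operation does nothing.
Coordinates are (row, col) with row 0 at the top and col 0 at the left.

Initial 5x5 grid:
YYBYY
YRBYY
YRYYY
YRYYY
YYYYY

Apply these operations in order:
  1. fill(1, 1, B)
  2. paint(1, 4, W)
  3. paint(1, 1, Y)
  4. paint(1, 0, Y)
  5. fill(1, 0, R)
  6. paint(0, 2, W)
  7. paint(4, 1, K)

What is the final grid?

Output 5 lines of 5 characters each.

Answer: RRWRR
RRBRW
RBRRR
RBRRR
RKRRR

Derivation:
After op 1 fill(1,1,B) [3 cells changed]:
YYBYY
YBBYY
YBYYY
YBYYY
YYYYY
After op 2 paint(1,4,W):
YYBYY
YBBYW
YBYYY
YBYYY
YYYYY
After op 3 paint(1,1,Y):
YYBYY
YYBYW
YBYYY
YBYYY
YYYYY
After op 4 paint(1,0,Y):
YYBYY
YYBYW
YBYYY
YBYYY
YYYYY
After op 5 fill(1,0,R) [20 cells changed]:
RRBRR
RRBRW
RBRRR
RBRRR
RRRRR
After op 6 paint(0,2,W):
RRWRR
RRBRW
RBRRR
RBRRR
RRRRR
After op 7 paint(4,1,K):
RRWRR
RRBRW
RBRRR
RBRRR
RKRRR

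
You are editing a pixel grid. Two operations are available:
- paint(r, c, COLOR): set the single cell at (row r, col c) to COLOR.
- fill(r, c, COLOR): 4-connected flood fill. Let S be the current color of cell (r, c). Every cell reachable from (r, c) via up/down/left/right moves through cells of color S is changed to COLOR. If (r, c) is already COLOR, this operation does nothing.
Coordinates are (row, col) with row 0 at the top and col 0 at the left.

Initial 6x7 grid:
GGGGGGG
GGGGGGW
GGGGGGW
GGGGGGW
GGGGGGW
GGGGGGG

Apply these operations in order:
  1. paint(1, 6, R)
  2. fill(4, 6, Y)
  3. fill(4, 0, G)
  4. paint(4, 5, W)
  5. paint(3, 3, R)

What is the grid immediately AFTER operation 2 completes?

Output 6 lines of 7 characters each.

Answer: GGGGGGG
GGGGGGR
GGGGGGY
GGGGGGY
GGGGGGY
GGGGGGG

Derivation:
After op 1 paint(1,6,R):
GGGGGGG
GGGGGGR
GGGGGGW
GGGGGGW
GGGGGGW
GGGGGGG
After op 2 fill(4,6,Y) [3 cells changed]:
GGGGGGG
GGGGGGR
GGGGGGY
GGGGGGY
GGGGGGY
GGGGGGG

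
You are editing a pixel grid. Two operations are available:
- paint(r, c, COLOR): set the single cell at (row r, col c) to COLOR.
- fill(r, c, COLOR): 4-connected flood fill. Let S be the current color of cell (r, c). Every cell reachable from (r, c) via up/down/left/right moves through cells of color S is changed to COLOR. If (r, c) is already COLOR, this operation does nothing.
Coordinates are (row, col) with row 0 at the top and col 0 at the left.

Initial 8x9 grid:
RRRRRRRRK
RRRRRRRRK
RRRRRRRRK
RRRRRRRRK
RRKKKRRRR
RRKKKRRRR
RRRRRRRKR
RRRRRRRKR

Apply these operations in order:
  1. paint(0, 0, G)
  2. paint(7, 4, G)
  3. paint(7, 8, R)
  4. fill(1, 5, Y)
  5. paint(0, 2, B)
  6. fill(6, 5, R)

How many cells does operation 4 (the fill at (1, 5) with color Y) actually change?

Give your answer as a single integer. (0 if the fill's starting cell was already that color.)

After op 1 paint(0,0,G):
GRRRRRRRK
RRRRRRRRK
RRRRRRRRK
RRRRRRRRK
RRKKKRRRR
RRKKKRRRR
RRRRRRRKR
RRRRRRRKR
After op 2 paint(7,4,G):
GRRRRRRRK
RRRRRRRRK
RRRRRRRRK
RRRRRRRRK
RRKKKRRRR
RRKKKRRRR
RRRRRRRKR
RRRRGRRKR
After op 3 paint(7,8,R):
GRRRRRRRK
RRRRRRRRK
RRRRRRRRK
RRRRRRRRK
RRKKKRRRR
RRKKKRRRR
RRRRRRRKR
RRRRGRRKR
After op 4 fill(1,5,Y) [58 cells changed]:
GYYYYYYYK
YYYYYYYYK
YYYYYYYYK
YYYYYYYYK
YYKKKYYYY
YYKKKYYYY
YYYYYYYKY
YYYYGYYKY

Answer: 58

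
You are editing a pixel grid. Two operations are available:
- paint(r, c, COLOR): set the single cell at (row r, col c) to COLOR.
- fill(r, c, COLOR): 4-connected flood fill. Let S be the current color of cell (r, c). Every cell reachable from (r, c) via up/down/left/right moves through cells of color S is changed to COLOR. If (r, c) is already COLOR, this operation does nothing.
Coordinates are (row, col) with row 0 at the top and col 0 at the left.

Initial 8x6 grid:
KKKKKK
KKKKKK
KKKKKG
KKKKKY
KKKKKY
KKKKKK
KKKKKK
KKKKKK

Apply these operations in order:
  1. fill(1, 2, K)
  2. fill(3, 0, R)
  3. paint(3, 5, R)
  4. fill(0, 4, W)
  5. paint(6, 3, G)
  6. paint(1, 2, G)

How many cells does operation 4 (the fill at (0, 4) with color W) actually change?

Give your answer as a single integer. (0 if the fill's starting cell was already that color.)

Answer: 46

Derivation:
After op 1 fill(1,2,K) [0 cells changed]:
KKKKKK
KKKKKK
KKKKKG
KKKKKY
KKKKKY
KKKKKK
KKKKKK
KKKKKK
After op 2 fill(3,0,R) [45 cells changed]:
RRRRRR
RRRRRR
RRRRRG
RRRRRY
RRRRRY
RRRRRR
RRRRRR
RRRRRR
After op 3 paint(3,5,R):
RRRRRR
RRRRRR
RRRRRG
RRRRRR
RRRRRY
RRRRRR
RRRRRR
RRRRRR
After op 4 fill(0,4,W) [46 cells changed]:
WWWWWW
WWWWWW
WWWWWG
WWWWWW
WWWWWY
WWWWWW
WWWWWW
WWWWWW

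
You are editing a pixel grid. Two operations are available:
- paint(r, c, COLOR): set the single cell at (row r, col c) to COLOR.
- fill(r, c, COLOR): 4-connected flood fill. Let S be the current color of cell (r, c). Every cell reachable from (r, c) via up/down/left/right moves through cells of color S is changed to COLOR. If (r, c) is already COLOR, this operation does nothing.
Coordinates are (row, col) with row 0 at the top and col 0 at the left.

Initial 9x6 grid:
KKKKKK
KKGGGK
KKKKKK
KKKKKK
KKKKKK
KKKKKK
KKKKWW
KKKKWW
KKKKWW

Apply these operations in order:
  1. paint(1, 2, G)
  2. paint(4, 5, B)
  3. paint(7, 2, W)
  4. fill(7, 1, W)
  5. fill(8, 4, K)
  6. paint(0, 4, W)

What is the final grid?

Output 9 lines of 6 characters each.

After op 1 paint(1,2,G):
KKKKKK
KKGGGK
KKKKKK
KKKKKK
KKKKKK
KKKKKK
KKKKWW
KKKKWW
KKKKWW
After op 2 paint(4,5,B):
KKKKKK
KKGGGK
KKKKKK
KKKKKK
KKKKKB
KKKKKK
KKKKWW
KKKKWW
KKKKWW
After op 3 paint(7,2,W):
KKKKKK
KKGGGK
KKKKKK
KKKKKK
KKKKKB
KKKKKK
KKKKWW
KKWKWW
KKKKWW
After op 4 fill(7,1,W) [43 cells changed]:
WWWWWW
WWGGGW
WWWWWW
WWWWWW
WWWWWB
WWWWWW
WWWWWW
WWWWWW
WWWWWW
After op 5 fill(8,4,K) [50 cells changed]:
KKKKKK
KKGGGK
KKKKKK
KKKKKK
KKKKKB
KKKKKK
KKKKKK
KKKKKK
KKKKKK
After op 6 paint(0,4,W):
KKKKWK
KKGGGK
KKKKKK
KKKKKK
KKKKKB
KKKKKK
KKKKKK
KKKKKK
KKKKKK

Answer: KKKKWK
KKGGGK
KKKKKK
KKKKKK
KKKKKB
KKKKKK
KKKKKK
KKKKKK
KKKKKK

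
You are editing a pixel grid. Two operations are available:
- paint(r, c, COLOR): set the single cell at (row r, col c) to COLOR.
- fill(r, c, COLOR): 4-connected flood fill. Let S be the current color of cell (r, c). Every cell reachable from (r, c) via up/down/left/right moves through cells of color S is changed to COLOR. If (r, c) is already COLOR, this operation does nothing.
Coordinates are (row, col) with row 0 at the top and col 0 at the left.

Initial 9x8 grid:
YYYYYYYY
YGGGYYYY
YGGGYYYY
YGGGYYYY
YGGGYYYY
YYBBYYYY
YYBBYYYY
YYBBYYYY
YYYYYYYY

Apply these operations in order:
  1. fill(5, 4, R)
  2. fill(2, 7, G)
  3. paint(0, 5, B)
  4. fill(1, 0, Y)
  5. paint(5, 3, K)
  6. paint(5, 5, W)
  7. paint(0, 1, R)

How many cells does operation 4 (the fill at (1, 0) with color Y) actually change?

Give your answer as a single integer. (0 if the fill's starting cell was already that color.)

After op 1 fill(5,4,R) [54 cells changed]:
RRRRRRRR
RGGGRRRR
RGGGRRRR
RGGGRRRR
RGGGRRRR
RRBBRRRR
RRBBRRRR
RRBBRRRR
RRRRRRRR
After op 2 fill(2,7,G) [54 cells changed]:
GGGGGGGG
GGGGGGGG
GGGGGGGG
GGGGGGGG
GGGGGGGG
GGBBGGGG
GGBBGGGG
GGBBGGGG
GGGGGGGG
After op 3 paint(0,5,B):
GGGGGBGG
GGGGGGGG
GGGGGGGG
GGGGGGGG
GGGGGGGG
GGBBGGGG
GGBBGGGG
GGBBGGGG
GGGGGGGG
After op 4 fill(1,0,Y) [65 cells changed]:
YYYYYBYY
YYYYYYYY
YYYYYYYY
YYYYYYYY
YYYYYYYY
YYBBYYYY
YYBBYYYY
YYBBYYYY
YYYYYYYY

Answer: 65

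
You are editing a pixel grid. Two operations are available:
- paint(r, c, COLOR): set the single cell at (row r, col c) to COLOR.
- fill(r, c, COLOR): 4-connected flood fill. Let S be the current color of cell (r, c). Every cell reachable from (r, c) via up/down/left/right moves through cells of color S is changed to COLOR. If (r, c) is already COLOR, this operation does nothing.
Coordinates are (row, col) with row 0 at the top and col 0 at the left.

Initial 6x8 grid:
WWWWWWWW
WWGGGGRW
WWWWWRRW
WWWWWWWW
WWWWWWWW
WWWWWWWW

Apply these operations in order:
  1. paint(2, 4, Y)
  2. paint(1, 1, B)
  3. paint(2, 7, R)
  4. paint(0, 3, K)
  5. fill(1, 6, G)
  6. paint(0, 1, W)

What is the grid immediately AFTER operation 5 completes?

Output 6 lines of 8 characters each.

Answer: WWWKWWWW
WBGGGGGW
WWWWYGGG
WWWWWWWW
WWWWWWWW
WWWWWWWW

Derivation:
After op 1 paint(2,4,Y):
WWWWWWWW
WWGGGGRW
WWWWYRRW
WWWWWWWW
WWWWWWWW
WWWWWWWW
After op 2 paint(1,1,B):
WWWWWWWW
WBGGGGRW
WWWWYRRW
WWWWWWWW
WWWWWWWW
WWWWWWWW
After op 3 paint(2,7,R):
WWWWWWWW
WBGGGGRW
WWWWYRRR
WWWWWWWW
WWWWWWWW
WWWWWWWW
After op 4 paint(0,3,K):
WWWKWWWW
WBGGGGRW
WWWWYRRR
WWWWWWWW
WWWWWWWW
WWWWWWWW
After op 5 fill(1,6,G) [4 cells changed]:
WWWKWWWW
WBGGGGGW
WWWWYGGG
WWWWWWWW
WWWWWWWW
WWWWWWWW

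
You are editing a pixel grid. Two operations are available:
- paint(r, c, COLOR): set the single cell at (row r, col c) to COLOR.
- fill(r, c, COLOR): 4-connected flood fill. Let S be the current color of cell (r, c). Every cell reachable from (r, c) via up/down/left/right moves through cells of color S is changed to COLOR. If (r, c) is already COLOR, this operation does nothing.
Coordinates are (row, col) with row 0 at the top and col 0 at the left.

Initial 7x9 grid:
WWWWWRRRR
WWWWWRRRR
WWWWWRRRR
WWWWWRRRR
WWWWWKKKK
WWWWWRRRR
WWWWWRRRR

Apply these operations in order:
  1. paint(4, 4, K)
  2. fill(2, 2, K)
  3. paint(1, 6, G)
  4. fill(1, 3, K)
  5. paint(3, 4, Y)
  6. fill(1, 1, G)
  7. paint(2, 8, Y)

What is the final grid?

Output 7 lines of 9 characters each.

Answer: GGGGGRRRR
GGGGGRGRR
GGGGGRRRY
GGGGYRRRR
GGGGGGGGG
GGGGGRRRR
GGGGGRRRR

Derivation:
After op 1 paint(4,4,K):
WWWWWRRRR
WWWWWRRRR
WWWWWRRRR
WWWWWRRRR
WWWWKKKKK
WWWWWRRRR
WWWWWRRRR
After op 2 fill(2,2,K) [34 cells changed]:
KKKKKRRRR
KKKKKRRRR
KKKKKRRRR
KKKKKRRRR
KKKKKKKKK
KKKKKRRRR
KKKKKRRRR
After op 3 paint(1,6,G):
KKKKKRRRR
KKKKKRGRR
KKKKKRRRR
KKKKKRRRR
KKKKKKKKK
KKKKKRRRR
KKKKKRRRR
After op 4 fill(1,3,K) [0 cells changed]:
KKKKKRRRR
KKKKKRGRR
KKKKKRRRR
KKKKKRRRR
KKKKKKKKK
KKKKKRRRR
KKKKKRRRR
After op 5 paint(3,4,Y):
KKKKKRRRR
KKKKKRGRR
KKKKKRRRR
KKKKYRRRR
KKKKKKKKK
KKKKKRRRR
KKKKKRRRR
After op 6 fill(1,1,G) [38 cells changed]:
GGGGGRRRR
GGGGGRGRR
GGGGGRRRR
GGGGYRRRR
GGGGGGGGG
GGGGGRRRR
GGGGGRRRR
After op 7 paint(2,8,Y):
GGGGGRRRR
GGGGGRGRR
GGGGGRRRY
GGGGYRRRR
GGGGGGGGG
GGGGGRRRR
GGGGGRRRR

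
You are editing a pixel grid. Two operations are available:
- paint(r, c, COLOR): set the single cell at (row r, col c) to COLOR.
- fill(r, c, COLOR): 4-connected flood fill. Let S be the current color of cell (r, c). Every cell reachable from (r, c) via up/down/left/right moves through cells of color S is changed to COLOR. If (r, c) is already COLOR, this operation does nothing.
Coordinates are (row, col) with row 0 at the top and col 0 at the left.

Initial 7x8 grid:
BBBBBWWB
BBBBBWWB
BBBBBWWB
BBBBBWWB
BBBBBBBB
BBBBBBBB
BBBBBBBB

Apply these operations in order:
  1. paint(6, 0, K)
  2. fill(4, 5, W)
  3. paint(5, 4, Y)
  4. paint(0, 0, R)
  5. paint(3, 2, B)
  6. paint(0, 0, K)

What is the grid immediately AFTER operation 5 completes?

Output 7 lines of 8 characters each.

Answer: RWWWWWWW
WWWWWWWW
WWWWWWWW
WWBWWWWW
WWWWWWWW
WWWWYWWW
KWWWWWWW

Derivation:
After op 1 paint(6,0,K):
BBBBBWWB
BBBBBWWB
BBBBBWWB
BBBBBWWB
BBBBBBBB
BBBBBBBB
KBBBBBBB
After op 2 fill(4,5,W) [47 cells changed]:
WWWWWWWW
WWWWWWWW
WWWWWWWW
WWWWWWWW
WWWWWWWW
WWWWWWWW
KWWWWWWW
After op 3 paint(5,4,Y):
WWWWWWWW
WWWWWWWW
WWWWWWWW
WWWWWWWW
WWWWWWWW
WWWWYWWW
KWWWWWWW
After op 4 paint(0,0,R):
RWWWWWWW
WWWWWWWW
WWWWWWWW
WWWWWWWW
WWWWWWWW
WWWWYWWW
KWWWWWWW
After op 5 paint(3,2,B):
RWWWWWWW
WWWWWWWW
WWWWWWWW
WWBWWWWW
WWWWWWWW
WWWWYWWW
KWWWWWWW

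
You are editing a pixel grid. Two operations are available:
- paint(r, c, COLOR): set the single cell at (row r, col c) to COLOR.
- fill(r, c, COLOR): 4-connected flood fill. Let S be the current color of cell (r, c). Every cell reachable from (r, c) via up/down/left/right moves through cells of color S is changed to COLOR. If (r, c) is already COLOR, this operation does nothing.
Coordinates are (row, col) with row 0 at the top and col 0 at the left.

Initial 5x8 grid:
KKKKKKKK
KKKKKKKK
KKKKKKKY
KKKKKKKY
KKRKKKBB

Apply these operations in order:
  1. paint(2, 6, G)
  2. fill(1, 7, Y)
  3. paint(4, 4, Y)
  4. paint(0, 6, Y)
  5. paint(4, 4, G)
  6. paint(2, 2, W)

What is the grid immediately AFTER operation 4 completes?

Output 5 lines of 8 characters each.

Answer: YYYYYYYY
YYYYYYYY
YYYYYYGY
YYYYYYYY
YYRYYYBB

Derivation:
After op 1 paint(2,6,G):
KKKKKKKK
KKKKKKKK
KKKKKKGY
KKKKKKKY
KKRKKKBB
After op 2 fill(1,7,Y) [34 cells changed]:
YYYYYYYY
YYYYYYYY
YYYYYYGY
YYYYYYYY
YYRYYYBB
After op 3 paint(4,4,Y):
YYYYYYYY
YYYYYYYY
YYYYYYGY
YYYYYYYY
YYRYYYBB
After op 4 paint(0,6,Y):
YYYYYYYY
YYYYYYYY
YYYYYYGY
YYYYYYYY
YYRYYYBB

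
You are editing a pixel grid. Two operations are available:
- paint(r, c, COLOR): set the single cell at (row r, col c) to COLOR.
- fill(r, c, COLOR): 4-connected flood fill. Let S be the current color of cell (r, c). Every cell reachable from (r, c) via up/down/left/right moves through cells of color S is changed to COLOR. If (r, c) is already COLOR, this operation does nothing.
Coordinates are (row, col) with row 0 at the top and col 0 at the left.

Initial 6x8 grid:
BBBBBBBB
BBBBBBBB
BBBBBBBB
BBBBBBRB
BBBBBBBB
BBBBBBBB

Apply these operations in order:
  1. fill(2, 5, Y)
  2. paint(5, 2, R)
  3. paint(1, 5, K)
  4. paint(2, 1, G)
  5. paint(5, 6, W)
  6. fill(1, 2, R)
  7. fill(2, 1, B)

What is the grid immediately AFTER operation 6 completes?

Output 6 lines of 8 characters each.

After op 1 fill(2,5,Y) [47 cells changed]:
YYYYYYYY
YYYYYYYY
YYYYYYYY
YYYYYYRY
YYYYYYYY
YYYYYYYY
After op 2 paint(5,2,R):
YYYYYYYY
YYYYYYYY
YYYYYYYY
YYYYYYRY
YYYYYYYY
YYRYYYYY
After op 3 paint(1,5,K):
YYYYYYYY
YYYYYKYY
YYYYYYYY
YYYYYYRY
YYYYYYYY
YYRYYYYY
After op 4 paint(2,1,G):
YYYYYYYY
YYYYYKYY
YGYYYYYY
YYYYYYRY
YYYYYYYY
YYRYYYYY
After op 5 paint(5,6,W):
YYYYYYYY
YYYYYKYY
YGYYYYYY
YYYYYYRY
YYYYYYYY
YYRYYYWY
After op 6 fill(1,2,R) [43 cells changed]:
RRRRRRRR
RRRRRKRR
RGRRRRRR
RRRRRRRR
RRRRRRRR
RRRRRRWR

Answer: RRRRRRRR
RRRRRKRR
RGRRRRRR
RRRRRRRR
RRRRRRRR
RRRRRRWR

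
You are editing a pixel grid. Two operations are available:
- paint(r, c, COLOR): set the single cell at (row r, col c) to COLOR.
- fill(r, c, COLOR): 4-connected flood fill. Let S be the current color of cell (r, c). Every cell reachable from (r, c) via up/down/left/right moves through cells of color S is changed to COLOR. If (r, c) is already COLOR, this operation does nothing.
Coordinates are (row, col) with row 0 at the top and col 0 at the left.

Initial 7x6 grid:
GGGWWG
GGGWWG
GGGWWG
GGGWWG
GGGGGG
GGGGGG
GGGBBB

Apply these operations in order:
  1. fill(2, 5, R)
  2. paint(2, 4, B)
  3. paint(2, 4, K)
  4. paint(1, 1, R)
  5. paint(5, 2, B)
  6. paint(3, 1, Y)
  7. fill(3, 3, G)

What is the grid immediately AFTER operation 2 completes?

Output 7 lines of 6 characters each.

After op 1 fill(2,5,R) [31 cells changed]:
RRRWWR
RRRWWR
RRRWWR
RRRWWR
RRRRRR
RRRRRR
RRRBBB
After op 2 paint(2,4,B):
RRRWWR
RRRWWR
RRRWBR
RRRWWR
RRRRRR
RRRRRR
RRRBBB

Answer: RRRWWR
RRRWWR
RRRWBR
RRRWWR
RRRRRR
RRRRRR
RRRBBB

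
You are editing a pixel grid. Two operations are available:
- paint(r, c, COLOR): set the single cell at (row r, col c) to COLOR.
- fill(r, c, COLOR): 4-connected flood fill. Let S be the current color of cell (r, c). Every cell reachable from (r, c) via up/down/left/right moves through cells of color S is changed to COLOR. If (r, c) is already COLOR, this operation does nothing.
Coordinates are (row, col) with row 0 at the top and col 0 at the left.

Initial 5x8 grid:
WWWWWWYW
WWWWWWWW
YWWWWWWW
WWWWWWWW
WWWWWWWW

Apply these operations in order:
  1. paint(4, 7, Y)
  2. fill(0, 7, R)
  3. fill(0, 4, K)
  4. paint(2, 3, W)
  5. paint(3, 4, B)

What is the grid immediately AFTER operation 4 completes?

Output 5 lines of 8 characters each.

After op 1 paint(4,7,Y):
WWWWWWYW
WWWWWWWW
YWWWWWWW
WWWWWWWW
WWWWWWWY
After op 2 fill(0,7,R) [37 cells changed]:
RRRRRRYR
RRRRRRRR
YRRRRRRR
RRRRRRRR
RRRRRRRY
After op 3 fill(0,4,K) [37 cells changed]:
KKKKKKYK
KKKKKKKK
YKKKKKKK
KKKKKKKK
KKKKKKKY
After op 4 paint(2,3,W):
KKKKKKYK
KKKKKKKK
YKKWKKKK
KKKKKKKK
KKKKKKKY

Answer: KKKKKKYK
KKKKKKKK
YKKWKKKK
KKKKKKKK
KKKKKKKY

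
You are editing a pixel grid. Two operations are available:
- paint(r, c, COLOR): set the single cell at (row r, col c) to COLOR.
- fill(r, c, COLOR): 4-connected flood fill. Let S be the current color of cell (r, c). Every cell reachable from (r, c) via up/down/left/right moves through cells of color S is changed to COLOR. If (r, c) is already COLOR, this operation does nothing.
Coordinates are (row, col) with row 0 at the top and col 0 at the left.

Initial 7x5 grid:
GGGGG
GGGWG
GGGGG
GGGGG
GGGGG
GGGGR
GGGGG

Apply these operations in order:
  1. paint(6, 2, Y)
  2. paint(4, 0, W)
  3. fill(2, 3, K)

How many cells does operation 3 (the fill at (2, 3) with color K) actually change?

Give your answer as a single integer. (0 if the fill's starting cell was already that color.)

After op 1 paint(6,2,Y):
GGGGG
GGGWG
GGGGG
GGGGG
GGGGG
GGGGR
GGYGG
After op 2 paint(4,0,W):
GGGGG
GGGWG
GGGGG
GGGGG
WGGGG
GGGGR
GGYGG
After op 3 fill(2,3,K) [31 cells changed]:
KKKKK
KKKWK
KKKKK
KKKKK
WKKKK
KKKKR
KKYKK

Answer: 31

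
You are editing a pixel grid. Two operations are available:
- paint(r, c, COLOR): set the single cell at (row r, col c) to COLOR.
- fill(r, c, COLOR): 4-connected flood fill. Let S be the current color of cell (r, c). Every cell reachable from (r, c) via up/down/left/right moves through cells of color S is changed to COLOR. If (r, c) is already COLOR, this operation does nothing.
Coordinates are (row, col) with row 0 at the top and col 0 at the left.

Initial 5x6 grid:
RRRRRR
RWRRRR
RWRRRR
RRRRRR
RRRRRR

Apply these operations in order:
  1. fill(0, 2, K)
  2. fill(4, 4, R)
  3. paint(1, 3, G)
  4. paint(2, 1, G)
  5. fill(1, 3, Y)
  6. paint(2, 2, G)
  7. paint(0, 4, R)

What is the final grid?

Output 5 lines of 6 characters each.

Answer: RRRRRR
RWRYRR
RGGRRR
RRRRRR
RRRRRR

Derivation:
After op 1 fill(0,2,K) [28 cells changed]:
KKKKKK
KWKKKK
KWKKKK
KKKKKK
KKKKKK
After op 2 fill(4,4,R) [28 cells changed]:
RRRRRR
RWRRRR
RWRRRR
RRRRRR
RRRRRR
After op 3 paint(1,3,G):
RRRRRR
RWRGRR
RWRRRR
RRRRRR
RRRRRR
After op 4 paint(2,1,G):
RRRRRR
RWRGRR
RGRRRR
RRRRRR
RRRRRR
After op 5 fill(1,3,Y) [1 cells changed]:
RRRRRR
RWRYRR
RGRRRR
RRRRRR
RRRRRR
After op 6 paint(2,2,G):
RRRRRR
RWRYRR
RGGRRR
RRRRRR
RRRRRR
After op 7 paint(0,4,R):
RRRRRR
RWRYRR
RGGRRR
RRRRRR
RRRRRR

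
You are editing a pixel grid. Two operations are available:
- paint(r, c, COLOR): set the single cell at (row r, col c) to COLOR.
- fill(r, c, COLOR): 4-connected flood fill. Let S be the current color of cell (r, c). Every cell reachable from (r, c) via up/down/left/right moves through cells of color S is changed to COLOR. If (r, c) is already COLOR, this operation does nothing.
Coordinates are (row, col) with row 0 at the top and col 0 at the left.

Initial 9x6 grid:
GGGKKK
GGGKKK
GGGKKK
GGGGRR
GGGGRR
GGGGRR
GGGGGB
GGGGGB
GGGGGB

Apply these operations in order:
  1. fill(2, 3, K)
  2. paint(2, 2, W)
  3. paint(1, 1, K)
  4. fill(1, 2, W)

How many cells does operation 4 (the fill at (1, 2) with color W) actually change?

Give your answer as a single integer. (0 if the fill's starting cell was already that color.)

Answer: 34

Derivation:
After op 1 fill(2,3,K) [0 cells changed]:
GGGKKK
GGGKKK
GGGKKK
GGGGRR
GGGGRR
GGGGRR
GGGGGB
GGGGGB
GGGGGB
After op 2 paint(2,2,W):
GGGKKK
GGGKKK
GGWKKK
GGGGRR
GGGGRR
GGGGRR
GGGGGB
GGGGGB
GGGGGB
After op 3 paint(1,1,K):
GGGKKK
GKGKKK
GGWKKK
GGGGRR
GGGGRR
GGGGRR
GGGGGB
GGGGGB
GGGGGB
After op 4 fill(1,2,W) [34 cells changed]:
WWWKKK
WKWKKK
WWWKKK
WWWWRR
WWWWRR
WWWWRR
WWWWWB
WWWWWB
WWWWWB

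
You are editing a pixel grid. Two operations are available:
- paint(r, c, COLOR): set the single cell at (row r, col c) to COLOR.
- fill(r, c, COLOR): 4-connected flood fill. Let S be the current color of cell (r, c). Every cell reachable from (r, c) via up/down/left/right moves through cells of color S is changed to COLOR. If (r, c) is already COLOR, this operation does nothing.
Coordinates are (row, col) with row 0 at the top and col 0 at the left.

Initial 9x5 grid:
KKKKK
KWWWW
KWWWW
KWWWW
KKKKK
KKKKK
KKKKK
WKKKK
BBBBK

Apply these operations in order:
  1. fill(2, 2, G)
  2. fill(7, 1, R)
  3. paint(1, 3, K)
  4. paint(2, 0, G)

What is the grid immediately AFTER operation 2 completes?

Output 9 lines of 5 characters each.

After op 1 fill(2,2,G) [12 cells changed]:
KKKKK
KGGGG
KGGGG
KGGGG
KKKKK
KKKKK
KKKKK
WKKKK
BBBBK
After op 2 fill(7,1,R) [28 cells changed]:
RRRRR
RGGGG
RGGGG
RGGGG
RRRRR
RRRRR
RRRRR
WRRRR
BBBBR

Answer: RRRRR
RGGGG
RGGGG
RGGGG
RRRRR
RRRRR
RRRRR
WRRRR
BBBBR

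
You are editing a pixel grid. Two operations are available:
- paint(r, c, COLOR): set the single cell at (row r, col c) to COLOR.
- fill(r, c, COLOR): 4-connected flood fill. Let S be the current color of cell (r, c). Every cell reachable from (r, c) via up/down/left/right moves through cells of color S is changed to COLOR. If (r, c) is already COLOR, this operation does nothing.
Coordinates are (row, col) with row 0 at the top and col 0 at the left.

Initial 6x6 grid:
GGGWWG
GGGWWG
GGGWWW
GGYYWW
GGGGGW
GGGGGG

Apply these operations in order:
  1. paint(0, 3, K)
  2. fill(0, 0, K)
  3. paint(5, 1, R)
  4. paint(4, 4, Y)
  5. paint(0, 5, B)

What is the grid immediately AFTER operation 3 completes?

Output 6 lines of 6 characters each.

After op 1 paint(0,3,K):
GGGKWG
GGGWWG
GGGWWW
GGYYWW
GGGGGW
GGGGGG
After op 2 fill(0,0,K) [22 cells changed]:
KKKKWG
KKKWWG
KKKWWW
KKYYWW
KKKKKW
KKKKKK
After op 3 paint(5,1,R):
KKKKWG
KKKWWG
KKKWWW
KKYYWW
KKKKKW
KRKKKK

Answer: KKKKWG
KKKWWG
KKKWWW
KKYYWW
KKKKKW
KRKKKK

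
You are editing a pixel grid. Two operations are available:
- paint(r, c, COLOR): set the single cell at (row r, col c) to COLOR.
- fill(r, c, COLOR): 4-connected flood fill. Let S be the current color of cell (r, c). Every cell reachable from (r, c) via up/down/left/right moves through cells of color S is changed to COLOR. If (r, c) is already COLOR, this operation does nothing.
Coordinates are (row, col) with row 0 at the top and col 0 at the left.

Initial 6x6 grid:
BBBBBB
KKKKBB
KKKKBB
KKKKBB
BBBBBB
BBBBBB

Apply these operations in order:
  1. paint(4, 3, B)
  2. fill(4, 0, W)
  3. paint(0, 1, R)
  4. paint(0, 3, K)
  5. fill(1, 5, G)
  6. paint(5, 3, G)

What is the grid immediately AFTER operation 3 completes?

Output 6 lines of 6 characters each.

Answer: WRWWWW
KKKKWW
KKKKWW
KKKKWW
WWWWWW
WWWWWW

Derivation:
After op 1 paint(4,3,B):
BBBBBB
KKKKBB
KKKKBB
KKKKBB
BBBBBB
BBBBBB
After op 2 fill(4,0,W) [24 cells changed]:
WWWWWW
KKKKWW
KKKKWW
KKKKWW
WWWWWW
WWWWWW
After op 3 paint(0,1,R):
WRWWWW
KKKKWW
KKKKWW
KKKKWW
WWWWWW
WWWWWW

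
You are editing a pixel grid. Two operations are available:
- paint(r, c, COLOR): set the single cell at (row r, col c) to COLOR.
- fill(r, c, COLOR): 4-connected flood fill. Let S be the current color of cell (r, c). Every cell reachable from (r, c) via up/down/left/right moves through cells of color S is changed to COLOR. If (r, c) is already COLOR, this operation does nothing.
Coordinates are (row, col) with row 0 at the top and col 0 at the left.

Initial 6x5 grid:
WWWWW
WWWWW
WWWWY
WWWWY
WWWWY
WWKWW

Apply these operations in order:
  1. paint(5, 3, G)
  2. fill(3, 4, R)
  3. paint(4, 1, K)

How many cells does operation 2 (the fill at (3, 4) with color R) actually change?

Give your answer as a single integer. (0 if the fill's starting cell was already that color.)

Answer: 3

Derivation:
After op 1 paint(5,3,G):
WWWWW
WWWWW
WWWWY
WWWWY
WWWWY
WWKGW
After op 2 fill(3,4,R) [3 cells changed]:
WWWWW
WWWWW
WWWWR
WWWWR
WWWWR
WWKGW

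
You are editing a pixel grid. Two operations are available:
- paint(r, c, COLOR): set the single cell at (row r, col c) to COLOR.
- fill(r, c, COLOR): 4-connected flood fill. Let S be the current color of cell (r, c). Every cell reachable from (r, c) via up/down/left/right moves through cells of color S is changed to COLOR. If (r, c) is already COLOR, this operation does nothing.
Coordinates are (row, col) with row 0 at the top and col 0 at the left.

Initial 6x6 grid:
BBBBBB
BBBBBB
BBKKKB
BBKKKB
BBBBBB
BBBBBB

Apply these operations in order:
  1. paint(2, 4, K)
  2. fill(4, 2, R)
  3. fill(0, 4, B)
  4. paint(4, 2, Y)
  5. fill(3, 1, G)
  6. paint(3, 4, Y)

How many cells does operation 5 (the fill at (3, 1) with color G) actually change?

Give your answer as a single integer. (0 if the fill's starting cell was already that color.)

After op 1 paint(2,4,K):
BBBBBB
BBBBBB
BBKKKB
BBKKKB
BBBBBB
BBBBBB
After op 2 fill(4,2,R) [30 cells changed]:
RRRRRR
RRRRRR
RRKKKR
RRKKKR
RRRRRR
RRRRRR
After op 3 fill(0,4,B) [30 cells changed]:
BBBBBB
BBBBBB
BBKKKB
BBKKKB
BBBBBB
BBBBBB
After op 4 paint(4,2,Y):
BBBBBB
BBBBBB
BBKKKB
BBKKKB
BBYBBB
BBBBBB
After op 5 fill(3,1,G) [29 cells changed]:
GGGGGG
GGGGGG
GGKKKG
GGKKKG
GGYGGG
GGGGGG

Answer: 29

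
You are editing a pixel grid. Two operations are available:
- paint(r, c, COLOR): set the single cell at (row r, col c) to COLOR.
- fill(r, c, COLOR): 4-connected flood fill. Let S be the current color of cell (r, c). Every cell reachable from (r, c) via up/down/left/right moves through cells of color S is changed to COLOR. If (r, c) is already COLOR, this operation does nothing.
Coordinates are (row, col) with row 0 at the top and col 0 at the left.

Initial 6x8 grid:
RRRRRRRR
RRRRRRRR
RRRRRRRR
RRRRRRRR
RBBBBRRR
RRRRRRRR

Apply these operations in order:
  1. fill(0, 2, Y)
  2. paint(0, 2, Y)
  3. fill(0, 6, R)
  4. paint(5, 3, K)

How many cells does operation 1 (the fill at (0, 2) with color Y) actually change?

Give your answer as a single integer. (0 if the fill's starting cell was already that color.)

Answer: 44

Derivation:
After op 1 fill(0,2,Y) [44 cells changed]:
YYYYYYYY
YYYYYYYY
YYYYYYYY
YYYYYYYY
YBBBBYYY
YYYYYYYY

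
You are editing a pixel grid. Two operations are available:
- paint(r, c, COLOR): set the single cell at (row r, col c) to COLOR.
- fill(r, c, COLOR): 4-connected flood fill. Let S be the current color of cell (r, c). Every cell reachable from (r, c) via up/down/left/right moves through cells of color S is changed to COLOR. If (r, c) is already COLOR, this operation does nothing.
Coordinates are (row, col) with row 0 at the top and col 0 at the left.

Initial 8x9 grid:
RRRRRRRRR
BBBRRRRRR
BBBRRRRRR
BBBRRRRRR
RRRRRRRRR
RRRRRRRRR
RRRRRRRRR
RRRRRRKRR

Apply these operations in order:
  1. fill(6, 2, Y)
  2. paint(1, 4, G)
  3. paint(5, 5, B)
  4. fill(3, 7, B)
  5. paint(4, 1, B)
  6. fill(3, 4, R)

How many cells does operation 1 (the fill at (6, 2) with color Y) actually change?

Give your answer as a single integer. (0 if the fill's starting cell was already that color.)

Answer: 62

Derivation:
After op 1 fill(6,2,Y) [62 cells changed]:
YYYYYYYYY
BBBYYYYYY
BBBYYYYYY
BBBYYYYYY
YYYYYYYYY
YYYYYYYYY
YYYYYYYYY
YYYYYYKYY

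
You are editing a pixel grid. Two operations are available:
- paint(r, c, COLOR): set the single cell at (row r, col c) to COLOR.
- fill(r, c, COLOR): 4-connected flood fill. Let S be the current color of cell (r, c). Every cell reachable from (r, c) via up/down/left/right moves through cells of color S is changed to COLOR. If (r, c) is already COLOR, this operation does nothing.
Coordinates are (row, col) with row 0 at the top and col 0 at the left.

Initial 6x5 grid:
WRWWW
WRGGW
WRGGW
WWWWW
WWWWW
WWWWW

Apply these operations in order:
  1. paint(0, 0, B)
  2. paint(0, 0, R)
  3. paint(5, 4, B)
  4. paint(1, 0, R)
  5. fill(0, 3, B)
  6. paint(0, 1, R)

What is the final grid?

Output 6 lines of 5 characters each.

After op 1 paint(0,0,B):
BRWWW
WRGGW
WRGGW
WWWWW
WWWWW
WWWWW
After op 2 paint(0,0,R):
RRWWW
WRGGW
WRGGW
WWWWW
WWWWW
WWWWW
After op 3 paint(5,4,B):
RRWWW
WRGGW
WRGGW
WWWWW
WWWWW
WWWWB
After op 4 paint(1,0,R):
RRWWW
RRGGW
WRGGW
WWWWW
WWWWW
WWWWB
After op 5 fill(0,3,B) [20 cells changed]:
RRBBB
RRGGB
BRGGB
BBBBB
BBBBB
BBBBB
After op 6 paint(0,1,R):
RRBBB
RRGGB
BRGGB
BBBBB
BBBBB
BBBBB

Answer: RRBBB
RRGGB
BRGGB
BBBBB
BBBBB
BBBBB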